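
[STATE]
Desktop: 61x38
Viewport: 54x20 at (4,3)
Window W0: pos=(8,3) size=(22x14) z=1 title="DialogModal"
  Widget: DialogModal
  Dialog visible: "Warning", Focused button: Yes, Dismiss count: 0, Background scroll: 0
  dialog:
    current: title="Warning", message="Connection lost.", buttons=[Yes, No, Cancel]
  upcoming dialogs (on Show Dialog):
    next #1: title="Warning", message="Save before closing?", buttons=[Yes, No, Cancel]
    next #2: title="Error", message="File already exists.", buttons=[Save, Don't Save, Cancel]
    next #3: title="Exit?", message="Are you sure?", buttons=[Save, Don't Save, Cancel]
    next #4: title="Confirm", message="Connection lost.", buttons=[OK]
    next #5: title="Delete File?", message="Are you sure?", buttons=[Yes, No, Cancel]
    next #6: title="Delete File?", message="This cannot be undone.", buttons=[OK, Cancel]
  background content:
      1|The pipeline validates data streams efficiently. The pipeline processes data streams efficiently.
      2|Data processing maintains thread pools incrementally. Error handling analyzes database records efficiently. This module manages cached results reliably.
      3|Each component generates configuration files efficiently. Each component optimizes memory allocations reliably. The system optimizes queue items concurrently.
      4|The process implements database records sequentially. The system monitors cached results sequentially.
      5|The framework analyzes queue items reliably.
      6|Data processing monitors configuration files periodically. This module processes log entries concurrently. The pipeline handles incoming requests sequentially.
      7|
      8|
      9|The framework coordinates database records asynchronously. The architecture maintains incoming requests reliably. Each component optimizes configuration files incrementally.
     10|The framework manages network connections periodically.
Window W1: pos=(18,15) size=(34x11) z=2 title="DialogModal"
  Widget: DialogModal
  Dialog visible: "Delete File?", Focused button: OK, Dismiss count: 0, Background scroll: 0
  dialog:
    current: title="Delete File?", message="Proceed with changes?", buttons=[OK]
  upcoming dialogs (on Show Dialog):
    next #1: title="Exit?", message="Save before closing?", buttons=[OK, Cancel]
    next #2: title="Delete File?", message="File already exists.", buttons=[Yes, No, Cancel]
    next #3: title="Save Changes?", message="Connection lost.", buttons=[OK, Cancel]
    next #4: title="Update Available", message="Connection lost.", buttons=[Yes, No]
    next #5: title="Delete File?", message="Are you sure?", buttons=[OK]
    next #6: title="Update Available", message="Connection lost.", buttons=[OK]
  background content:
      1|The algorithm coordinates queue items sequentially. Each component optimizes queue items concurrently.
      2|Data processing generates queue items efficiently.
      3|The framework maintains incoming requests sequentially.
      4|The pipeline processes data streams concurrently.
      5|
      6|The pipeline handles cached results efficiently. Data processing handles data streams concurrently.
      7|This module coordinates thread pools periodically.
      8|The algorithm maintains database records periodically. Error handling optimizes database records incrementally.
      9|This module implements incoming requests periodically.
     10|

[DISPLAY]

    ┏━━━━━━━━━━━━━━━━━━━━┓                            
    ┃ DialogModal        ┃                            
    ┠────────────────────┨                            
    ┃The pipeline validat┃                            
    ┃Data processing main┃                            
    ┃Ea┌──────────────┐er┃                            
    ┃Th│   Warning    │en┃                            
    ┃Th│Connection los│yz┃                            
    ┃Da│[Yes]  No   Ca│ni┃                            
    ┃  └──────────────┘  ┃                            
    ┃                    ┃                            
    ┃The framework coordi┃                            
    ┃The frame┏━━━━━━━━━━━━━━━━━━━━━━━━━━━━━━━━┓      
    ┗━━━━━━━━━┃ DialogModal                    ┃      
              ┠────────────────────────────────┨      
              ┃The algorithm coordinates queue ┃      
              ┃Dat┌───────────────────────┐eue ┃      
              ┃The│      Delete File?     │ming┃      
              ┃The│ Proceed with changes? │stre┃      
              ┃   │          [OK]         │    ┃      


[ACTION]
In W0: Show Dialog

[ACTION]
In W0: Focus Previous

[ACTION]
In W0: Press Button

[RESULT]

    ┏━━━━━━━━━━━━━━━━━━━━┓                            
    ┃ DialogModal        ┃                            
    ┠────────────────────┨                            
    ┃The pipeline validat┃                            
    ┃Data processing main┃                            
    ┃Each component gener┃                            
    ┃The process implemen┃                            
    ┃The framework analyz┃                            
    ┃Data processing moni┃                            
    ┃                    ┃                            
    ┃                    ┃                            
    ┃The framework coordi┃                            
    ┃The frame┏━━━━━━━━━━━━━━━━━━━━━━━━━━━━━━━━┓      
    ┗━━━━━━━━━┃ DialogModal                    ┃      
              ┠────────────────────────────────┨      
              ┃The algorithm coordinates queue ┃      
              ┃Dat┌───────────────────────┐eue ┃      
              ┃The│      Delete File?     │ming┃      
              ┃The│ Proceed with changes? │stre┃      
              ┃   │          [OK]         │    ┃      


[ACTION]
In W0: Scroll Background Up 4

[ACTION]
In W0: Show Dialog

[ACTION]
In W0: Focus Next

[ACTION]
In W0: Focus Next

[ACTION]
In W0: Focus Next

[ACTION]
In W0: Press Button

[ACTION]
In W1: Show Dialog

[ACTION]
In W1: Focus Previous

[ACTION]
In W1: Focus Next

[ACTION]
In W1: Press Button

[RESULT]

    ┏━━━━━━━━━━━━━━━━━━━━┓                            
    ┃ DialogModal        ┃                            
    ┠────────────────────┨                            
    ┃The pipeline validat┃                            
    ┃Data processing main┃                            
    ┃Each component gener┃                            
    ┃The process implemen┃                            
    ┃The framework analyz┃                            
    ┃Data processing moni┃                            
    ┃                    ┃                            
    ┃                    ┃                            
    ┃The framework coordi┃                            
    ┃The frame┏━━━━━━━━━━━━━━━━━━━━━━━━━━━━━━━━┓      
    ┗━━━━━━━━━┃ DialogModal                    ┃      
              ┠────────────────────────────────┨      
              ┃The algorithm coordinates queue ┃      
              ┃Data processing generates queue ┃      
              ┃The framework maintains incoming┃      
              ┃The pipeline processes data stre┃      
              ┃                                ┃      


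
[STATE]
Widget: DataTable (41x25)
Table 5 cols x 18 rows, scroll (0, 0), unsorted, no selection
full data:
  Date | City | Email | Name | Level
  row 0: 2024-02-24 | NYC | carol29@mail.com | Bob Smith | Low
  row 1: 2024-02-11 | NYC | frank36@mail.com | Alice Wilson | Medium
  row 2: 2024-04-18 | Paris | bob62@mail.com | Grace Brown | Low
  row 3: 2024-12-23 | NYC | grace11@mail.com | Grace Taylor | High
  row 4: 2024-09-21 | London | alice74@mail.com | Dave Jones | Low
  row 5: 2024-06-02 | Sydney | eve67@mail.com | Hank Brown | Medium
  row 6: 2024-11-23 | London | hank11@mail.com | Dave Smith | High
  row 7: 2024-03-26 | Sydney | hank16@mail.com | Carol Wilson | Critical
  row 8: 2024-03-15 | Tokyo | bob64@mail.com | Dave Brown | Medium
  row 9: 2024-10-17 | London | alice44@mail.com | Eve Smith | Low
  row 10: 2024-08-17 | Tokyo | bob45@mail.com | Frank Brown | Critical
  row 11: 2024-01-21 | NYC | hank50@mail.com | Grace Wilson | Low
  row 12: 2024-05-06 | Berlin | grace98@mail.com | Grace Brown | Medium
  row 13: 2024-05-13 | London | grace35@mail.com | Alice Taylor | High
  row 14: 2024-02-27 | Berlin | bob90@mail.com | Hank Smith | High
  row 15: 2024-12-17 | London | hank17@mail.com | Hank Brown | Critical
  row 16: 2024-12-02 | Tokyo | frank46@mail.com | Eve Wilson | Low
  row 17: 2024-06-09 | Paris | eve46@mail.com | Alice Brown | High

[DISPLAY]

Date      │City  │Email           │Name  
──────────┼──────┼────────────────┼──────
2024-02-24│NYC   │carol29@mail.com│Bob Sm
2024-02-11│NYC   │frank36@mail.com│Alice 
2024-04-18│Paris │bob62@mail.com  │Grace 
2024-12-23│NYC   │grace11@mail.com│Grace 
2024-09-21│London│alice74@mail.com│Dave J
2024-06-02│Sydney│eve67@mail.com  │Hank B
2024-11-23│London│hank11@mail.com │Dave S
2024-03-26│Sydney│hank16@mail.com │Carol 
2024-03-15│Tokyo │bob64@mail.com  │Dave B
2024-10-17│London│alice44@mail.com│Eve Sm
2024-08-17│Tokyo │bob45@mail.com  │Frank 
2024-01-21│NYC   │hank50@mail.com │Grace 
2024-05-06│Berlin│grace98@mail.com│Grace 
2024-05-13│London│grace35@mail.com│Alice 
2024-02-27│Berlin│bob90@mail.com  │Hank S
2024-12-17│London│hank17@mail.com │Hank B
2024-12-02│Tokyo │frank46@mail.com│Eve Wi
2024-06-09│Paris │eve46@mail.com  │Alice 
                                         
                                         
                                         
                                         
                                         


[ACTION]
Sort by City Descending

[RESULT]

Date      │City ▼│Email           │Name  
──────────┼──────┼────────────────┼──────
2024-03-15│Tokyo │bob64@mail.com  │Dave B
2024-08-17│Tokyo │bob45@mail.com  │Frank 
2024-12-02│Tokyo │frank46@mail.com│Eve Wi
2024-06-02│Sydney│eve67@mail.com  │Hank B
2024-03-26│Sydney│hank16@mail.com │Carol 
2024-04-18│Paris │bob62@mail.com  │Grace 
2024-06-09│Paris │eve46@mail.com  │Alice 
2024-02-24│NYC   │carol29@mail.com│Bob Sm
2024-02-11│NYC   │frank36@mail.com│Alice 
2024-12-23│NYC   │grace11@mail.com│Grace 
2024-01-21│NYC   │hank50@mail.com │Grace 
2024-09-21│London│alice74@mail.com│Dave J
2024-11-23│London│hank11@mail.com │Dave S
2024-10-17│London│alice44@mail.com│Eve Sm
2024-05-13│London│grace35@mail.com│Alice 
2024-12-17│London│hank17@mail.com │Hank B
2024-05-06│Berlin│grace98@mail.com│Grace 
2024-02-27│Berlin│bob90@mail.com  │Hank S
                                         
                                         
                                         
                                         
                                         


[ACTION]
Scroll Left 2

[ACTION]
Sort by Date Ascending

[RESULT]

Date     ▲│City  │Email           │Name  
──────────┼──────┼────────────────┼──────
2024-01-21│NYC   │hank50@mail.com │Grace 
2024-02-11│NYC   │frank36@mail.com│Alice 
2024-02-24│NYC   │carol29@mail.com│Bob Sm
2024-02-27│Berlin│bob90@mail.com  │Hank S
2024-03-15│Tokyo │bob64@mail.com  │Dave B
2024-03-26│Sydney│hank16@mail.com │Carol 
2024-04-18│Paris │bob62@mail.com  │Grace 
2024-05-06│Berlin│grace98@mail.com│Grace 
2024-05-13│London│grace35@mail.com│Alice 
2024-06-02│Sydney│eve67@mail.com  │Hank B
2024-06-09│Paris │eve46@mail.com  │Alice 
2024-08-17│Tokyo │bob45@mail.com  │Frank 
2024-09-21│London│alice74@mail.com│Dave J
2024-10-17│London│alice44@mail.com│Eve Sm
2024-11-23│London│hank11@mail.com │Dave S
2024-12-02│Tokyo │frank46@mail.com│Eve Wi
2024-12-17│London│hank17@mail.com │Hank B
2024-12-23│NYC   │grace11@mail.com│Grace 
                                         
                                         
                                         
                                         
                                         


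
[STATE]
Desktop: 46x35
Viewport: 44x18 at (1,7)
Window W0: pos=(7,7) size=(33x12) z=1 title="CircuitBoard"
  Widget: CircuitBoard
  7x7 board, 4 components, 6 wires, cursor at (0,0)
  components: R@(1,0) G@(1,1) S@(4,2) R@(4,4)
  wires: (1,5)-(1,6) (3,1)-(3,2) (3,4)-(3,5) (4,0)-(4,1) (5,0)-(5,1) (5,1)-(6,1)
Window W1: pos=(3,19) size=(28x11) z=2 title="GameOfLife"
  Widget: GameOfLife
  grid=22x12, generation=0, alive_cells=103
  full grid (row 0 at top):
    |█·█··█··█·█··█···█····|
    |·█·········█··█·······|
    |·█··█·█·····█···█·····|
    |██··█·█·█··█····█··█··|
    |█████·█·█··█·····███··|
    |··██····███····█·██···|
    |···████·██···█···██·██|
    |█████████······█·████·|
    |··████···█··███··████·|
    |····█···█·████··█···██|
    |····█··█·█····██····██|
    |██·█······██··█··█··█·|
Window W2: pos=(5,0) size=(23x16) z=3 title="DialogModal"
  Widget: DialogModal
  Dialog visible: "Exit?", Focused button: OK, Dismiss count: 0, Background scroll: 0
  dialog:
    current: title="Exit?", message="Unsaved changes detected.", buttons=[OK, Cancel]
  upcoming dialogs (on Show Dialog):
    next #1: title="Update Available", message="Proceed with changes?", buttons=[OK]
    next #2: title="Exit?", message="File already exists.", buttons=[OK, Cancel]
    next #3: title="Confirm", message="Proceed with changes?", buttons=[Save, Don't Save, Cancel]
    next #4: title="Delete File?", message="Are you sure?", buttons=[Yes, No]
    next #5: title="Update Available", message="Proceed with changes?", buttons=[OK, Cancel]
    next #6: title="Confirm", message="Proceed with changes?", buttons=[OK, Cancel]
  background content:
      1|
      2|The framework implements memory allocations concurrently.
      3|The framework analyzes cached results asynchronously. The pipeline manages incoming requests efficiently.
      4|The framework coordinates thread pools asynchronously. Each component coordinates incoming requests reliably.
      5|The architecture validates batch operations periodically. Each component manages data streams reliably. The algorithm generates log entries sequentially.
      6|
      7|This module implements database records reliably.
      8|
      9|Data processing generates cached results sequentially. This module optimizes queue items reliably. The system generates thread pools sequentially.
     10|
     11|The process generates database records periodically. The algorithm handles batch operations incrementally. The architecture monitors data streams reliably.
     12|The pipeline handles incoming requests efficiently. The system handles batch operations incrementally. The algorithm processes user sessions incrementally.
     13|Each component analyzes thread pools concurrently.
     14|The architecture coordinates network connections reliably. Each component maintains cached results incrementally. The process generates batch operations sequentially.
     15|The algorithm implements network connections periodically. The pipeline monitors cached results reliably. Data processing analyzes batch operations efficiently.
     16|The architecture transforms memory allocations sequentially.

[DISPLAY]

    ┃Th│     Exit?     │li┃━━━━━━━━━━━┓     
    ┃  │Unsaved changes│  ┃           ┃     
    ┃Th│ [OK]  Cancel  │nt┃───────────┨     
    ┃  └───────────────┘  ┃           ┃     
    ┃Data processing gener┃           ┃     
    ┃                     ┃           ┃     
    ┃The process generates┃    · ─ ·  ┃     
    ┃The pipeline handles ┃           ┃     
    ┗━━━━━━━━━━━━━━━━━━━━━┛           ┃     
      ┃                               ┃     
      ┃3       · ─ ·       · ─ ·      ┃     
      ┗━━━━━━━━━━━━━━━━━━━━━━━━━━━━━━━┛     
  ┏━━━━━━━━━━━━━━━━━━━━━━━━━━┓              
  ┃ GameOfLife               ┃              
  ┠──────────────────────────┨              
  ┃Gen: 0                    ┃              
  ┃██··█·█·█··█····█··█··    ┃              
  ┃█████·█·█··█·····███··    ┃              


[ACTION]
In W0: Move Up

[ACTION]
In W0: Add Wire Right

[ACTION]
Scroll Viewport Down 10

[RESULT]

      ┃3       · ─ ·       · ─ ·      ┃     
      ┗━━━━━━━━━━━━━━━━━━━━━━━━━━━━━━━┛     
  ┏━━━━━━━━━━━━━━━━━━━━━━━━━━┓              
  ┃ GameOfLife               ┃              
  ┠──────────────────────────┨              
  ┃Gen: 0                    ┃              
  ┃██··█·█·█··█····█··█··    ┃              
  ┃█████·█·█··█·····███··    ┃              
  ┃··██····███····█·██···    ┃              
  ┃···████·██···█···██·██    ┃              
  ┃█████████······█·████·    ┃              
  ┃··████···█··███··████·    ┃              
  ┗━━━━━━━━━━━━━━━━━━━━━━━━━━┛              
                                            
                                            
                                            
                                            
                                            


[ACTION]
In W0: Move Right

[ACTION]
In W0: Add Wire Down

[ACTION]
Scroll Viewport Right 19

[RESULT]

     ┃3       · ─ ·       · ─ ·      ┃      
     ┗━━━━━━━━━━━━━━━━━━━━━━━━━━━━━━━┛      
 ┏━━━━━━━━━━━━━━━━━━━━━━━━━━┓               
 ┃ GameOfLife               ┃               
 ┠──────────────────────────┨               
 ┃Gen: 0                    ┃               
 ┃██··█·█·█··█····█··█··    ┃               
 ┃█████·█·█··█·····███··    ┃               
 ┃··██····███····█·██···    ┃               
 ┃···████·██···█···██·██    ┃               
 ┃█████████······█·████·    ┃               
 ┃··████···█··███··████·    ┃               
 ┗━━━━━━━━━━━━━━━━━━━━━━━━━━┛               
                                            
                                            
                                            
                                            
                                            


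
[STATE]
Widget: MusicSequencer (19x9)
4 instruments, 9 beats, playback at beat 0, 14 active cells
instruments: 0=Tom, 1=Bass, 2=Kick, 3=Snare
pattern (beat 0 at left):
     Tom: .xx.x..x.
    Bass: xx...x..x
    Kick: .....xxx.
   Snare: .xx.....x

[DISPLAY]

      ▼12345678    
   Tom·██·█··█·    
  Bass██···█··█    
  Kick·····███·    
 Snare·██·····█    
                   
                   
                   
                   


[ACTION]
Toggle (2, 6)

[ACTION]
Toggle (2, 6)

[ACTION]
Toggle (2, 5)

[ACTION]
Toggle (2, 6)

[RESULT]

      ▼12345678    
   Tom·██·█··█·    
  Bass██···█··█    
  Kick·······█·    
 Snare·██·····█    
                   
                   
                   
                   


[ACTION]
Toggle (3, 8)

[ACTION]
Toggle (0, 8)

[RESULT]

      ▼12345678    
   Tom·██·█··██    
  Bass██···█··█    
  Kick·······█·    
 Snare·██······    
                   
                   
                   
                   


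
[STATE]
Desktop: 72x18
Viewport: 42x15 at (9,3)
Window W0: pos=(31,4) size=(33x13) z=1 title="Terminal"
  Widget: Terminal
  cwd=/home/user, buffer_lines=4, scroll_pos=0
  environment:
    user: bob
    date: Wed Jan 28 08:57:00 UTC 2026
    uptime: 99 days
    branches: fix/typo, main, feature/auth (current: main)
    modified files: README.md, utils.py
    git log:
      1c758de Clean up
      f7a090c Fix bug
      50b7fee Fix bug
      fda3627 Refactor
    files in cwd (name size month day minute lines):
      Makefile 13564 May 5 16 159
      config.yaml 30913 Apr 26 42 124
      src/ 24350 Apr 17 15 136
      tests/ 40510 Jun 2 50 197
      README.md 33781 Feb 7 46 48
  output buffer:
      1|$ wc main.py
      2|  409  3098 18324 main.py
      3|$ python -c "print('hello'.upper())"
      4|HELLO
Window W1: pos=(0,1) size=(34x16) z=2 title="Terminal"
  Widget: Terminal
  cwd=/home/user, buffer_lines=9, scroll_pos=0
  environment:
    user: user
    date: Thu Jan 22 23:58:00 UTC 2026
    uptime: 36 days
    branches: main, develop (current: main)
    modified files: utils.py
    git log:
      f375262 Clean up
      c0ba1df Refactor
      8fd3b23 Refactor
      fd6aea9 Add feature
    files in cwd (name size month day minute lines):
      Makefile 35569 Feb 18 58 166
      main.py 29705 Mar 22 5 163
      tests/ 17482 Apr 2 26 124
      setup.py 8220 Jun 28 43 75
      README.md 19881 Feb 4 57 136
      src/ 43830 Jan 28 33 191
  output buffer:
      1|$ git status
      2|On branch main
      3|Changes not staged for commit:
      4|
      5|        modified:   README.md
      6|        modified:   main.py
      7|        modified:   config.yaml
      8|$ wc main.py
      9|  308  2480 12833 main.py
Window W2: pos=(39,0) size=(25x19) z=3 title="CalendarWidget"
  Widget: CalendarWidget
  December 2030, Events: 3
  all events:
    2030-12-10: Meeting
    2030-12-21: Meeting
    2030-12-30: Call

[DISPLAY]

────────────────────────┨     ┃     Decemb
atus                    ┃━━━━━┃Mo Tu We Th
h main                  ┃ermin┃           
not staged for commit:  ┃─────┃ 2  3  4  5
                        ┃wc ma┃ 9 10* 11 1
modified:   README.md   ┃409  ┃16 17 18 19
modified:   main.py     ┃pytho┃23 24 25 26
modified:   config.yaml ┃LLO  ┃30* 31     
n.py                    ┃█    ┃           
480 12833 main.py       ┃     ┃           
                        ┃     ┃           
                        ┃     ┃           
                        ┃     ┃           
━━━━━━━━━━━━━━━━━━━━━━━━┛━━━━━┃           
                              ┃           


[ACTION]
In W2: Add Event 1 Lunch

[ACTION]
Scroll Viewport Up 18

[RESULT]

                              ┏━━━━━━━━━━━
━━━━━━━━━━━━━━━━━━━━━━━━┓     ┃ CalendarWi
l                       ┃     ┠───────────
────────────────────────┨     ┃     Decemb
atus                    ┃━━━━━┃Mo Tu We Th
h main                  ┃ermin┃           
not staged for commit:  ┃─────┃ 2  3  4  5
                        ┃wc ma┃ 9 10* 11 1
modified:   README.md   ┃409  ┃16 17 18 19
modified:   main.py     ┃pytho┃23 24 25 26
modified:   config.yaml ┃LLO  ┃30* 31     
n.py                    ┃█    ┃           
480 12833 main.py       ┃     ┃           
                        ┃     ┃           
                        ┃     ┃           


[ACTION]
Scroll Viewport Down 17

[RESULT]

────────────────────────┨     ┃     Decemb
atus                    ┃━━━━━┃Mo Tu We Th
h main                  ┃ermin┃           
not staged for commit:  ┃─────┃ 2  3  4  5
                        ┃wc ma┃ 9 10* 11 1
modified:   README.md   ┃409  ┃16 17 18 19
modified:   main.py     ┃pytho┃23 24 25 26
modified:   config.yaml ┃LLO  ┃30* 31     
n.py                    ┃█    ┃           
480 12833 main.py       ┃     ┃           
                        ┃     ┃           
                        ┃     ┃           
                        ┃     ┃           
━━━━━━━━━━━━━━━━━━━━━━━━┛━━━━━┃           
                              ┃           


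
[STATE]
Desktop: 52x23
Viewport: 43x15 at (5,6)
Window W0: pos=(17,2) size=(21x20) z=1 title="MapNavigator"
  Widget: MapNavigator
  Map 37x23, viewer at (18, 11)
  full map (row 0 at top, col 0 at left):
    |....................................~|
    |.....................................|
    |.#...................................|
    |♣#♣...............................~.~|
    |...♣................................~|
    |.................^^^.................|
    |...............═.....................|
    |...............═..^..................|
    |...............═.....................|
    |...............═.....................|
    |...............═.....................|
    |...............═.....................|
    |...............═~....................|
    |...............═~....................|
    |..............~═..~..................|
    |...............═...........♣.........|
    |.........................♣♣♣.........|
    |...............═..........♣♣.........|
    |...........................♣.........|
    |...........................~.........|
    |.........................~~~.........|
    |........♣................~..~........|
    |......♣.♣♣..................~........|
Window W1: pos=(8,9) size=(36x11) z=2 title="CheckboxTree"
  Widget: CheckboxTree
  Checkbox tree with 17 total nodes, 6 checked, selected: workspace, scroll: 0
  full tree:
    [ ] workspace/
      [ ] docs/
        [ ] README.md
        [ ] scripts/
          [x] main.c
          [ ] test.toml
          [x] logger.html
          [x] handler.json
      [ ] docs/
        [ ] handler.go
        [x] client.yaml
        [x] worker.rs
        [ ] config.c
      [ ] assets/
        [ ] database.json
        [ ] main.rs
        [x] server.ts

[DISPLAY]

            ┃...................┃          
            ┃........^^^........┃          
            ┃......═............┃          
   ┏━━━━━━━━━━━━━━━━━━━━━━━━━━━━━━━━━━┓    
   ┃ CheckboxTree                     ┃    
   ┠──────────────────────────────────┨    
   ┃>[-] workspace/                   ┃    
   ┃   [-] docs/                      ┃    
   ┃     [ ] README.md                ┃    
   ┃     [-] scripts/                 ┃    
   ┃       [x] main.c                 ┃    
   ┃       [ ] test.toml              ┃    
   ┃       [x] logger.html            ┃    
   ┗━━━━━━━━━━━━━━━━━━━━━━━━━━━━━━━━━━┛    
            ┃..................♣┃          


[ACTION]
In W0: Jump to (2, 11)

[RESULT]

            ┃       ...♣........┃          
            ┃       ............┃          
            ┃       ............┃          
   ┏━━━━━━━━━━━━━━━━━━━━━━━━━━━━━━━━━━┓    
   ┃ CheckboxTree                     ┃    
   ┠──────────────────────────────────┨    
   ┃>[-] workspace/                   ┃    
   ┃   [-] docs/                      ┃    
   ┃     [ ] README.md                ┃    
   ┃     [-] scripts/                 ┃    
   ┃       [x] main.c                 ┃    
   ┃       [ ] test.toml              ┃    
   ┃       [x] logger.html            ┃    
   ┗━━━━━━━━━━━━━━━━━━━━━━━━━━━━━━━━━━┛    
            ┃       ............┃          


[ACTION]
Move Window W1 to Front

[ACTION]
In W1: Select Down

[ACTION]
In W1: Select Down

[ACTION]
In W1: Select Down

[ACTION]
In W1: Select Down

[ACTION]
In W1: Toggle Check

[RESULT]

            ┃       ...♣........┃          
            ┃       ............┃          
            ┃       ............┃          
   ┏━━━━━━━━━━━━━━━━━━━━━━━━━━━━━━━━━━┓    
   ┃ CheckboxTree                     ┃    
   ┠──────────────────────────────────┨    
   ┃ [-] workspace/                   ┃    
   ┃   [-] docs/                      ┃    
   ┃     [ ] README.md                ┃    
   ┃     [-] scripts/                 ┃    
   ┃>      [ ] main.c                 ┃    
   ┃       [ ] test.toml              ┃    
   ┃       [x] logger.html            ┃    
   ┗━━━━━━━━━━━━━━━━━━━━━━━━━━━━━━━━━━┛    
            ┃       ............┃          


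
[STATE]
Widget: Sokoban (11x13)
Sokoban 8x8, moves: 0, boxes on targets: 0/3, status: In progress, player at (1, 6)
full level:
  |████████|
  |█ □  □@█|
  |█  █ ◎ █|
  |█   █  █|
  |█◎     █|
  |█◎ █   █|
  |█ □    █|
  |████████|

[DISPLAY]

████████   
█ □  □@█   
█  █ ◎ █   
█   █  █   
█◎     █   
█◎ █   █   
█ □    █   
████████   
Moves: 0  0
           
           
           
           


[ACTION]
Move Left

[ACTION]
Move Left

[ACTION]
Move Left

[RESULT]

████████   
█ □□@  █   
█  █ ◎ █   
█   █  █   
█◎     █   
█◎ █   █   
█ □    █   
████████   
Moves: 2  0
           
           
           
           


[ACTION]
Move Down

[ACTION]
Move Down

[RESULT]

████████   
█ □□   █   
█  █@◎ █   
█   █  █   
█◎     █   
█◎ █   █   
█ □    █   
████████   
Moves: 3  0
           
           
           
           


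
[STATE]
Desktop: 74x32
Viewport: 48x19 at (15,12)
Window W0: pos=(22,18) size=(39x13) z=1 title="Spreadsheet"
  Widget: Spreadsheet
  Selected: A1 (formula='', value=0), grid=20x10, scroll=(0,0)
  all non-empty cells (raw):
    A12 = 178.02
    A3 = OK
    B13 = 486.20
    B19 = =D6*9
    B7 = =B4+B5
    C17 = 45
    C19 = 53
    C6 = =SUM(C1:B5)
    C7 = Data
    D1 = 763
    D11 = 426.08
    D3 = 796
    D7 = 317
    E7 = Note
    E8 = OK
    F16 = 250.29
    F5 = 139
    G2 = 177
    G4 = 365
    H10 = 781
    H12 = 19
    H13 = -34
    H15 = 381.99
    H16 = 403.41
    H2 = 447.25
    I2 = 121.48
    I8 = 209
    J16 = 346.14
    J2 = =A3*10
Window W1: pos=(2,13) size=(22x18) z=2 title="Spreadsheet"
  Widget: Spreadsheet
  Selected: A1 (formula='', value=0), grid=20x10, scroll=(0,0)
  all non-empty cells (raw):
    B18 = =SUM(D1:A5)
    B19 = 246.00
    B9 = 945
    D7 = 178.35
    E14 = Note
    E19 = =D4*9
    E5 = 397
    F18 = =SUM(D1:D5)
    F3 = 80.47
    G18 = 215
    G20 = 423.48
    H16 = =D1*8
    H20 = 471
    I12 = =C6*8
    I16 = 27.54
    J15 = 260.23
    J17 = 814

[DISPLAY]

                                                
━━━━━━━━┓                                       
        ┃                                       
────────┨                                       
        ┃                                       
   B    ┃                                       
--------┃━━━━━━━━━━━━━━━━━━━━━━━━━━━━━━━━━━━━┓  
       0┃Spreadsheet                         ┃  
       0┃────────────────────────────────────┨  
       0┃1:                                  ┃  
       0┃      A       B       C       D     ┃  
       0┃------------------------------------┃  
       0┃ 1      [0]       0       0     763 ┃  
       0┃ 2        0       0       0       0 ┃  
       0┃ 3 OK             0       0     796 ┃  
     945┃ 4        0       0       0       0 ┃  
       0┃ 5        0       0       0       0 ┃  
       0┃ 6        0       0       0       0 ┃  
━━━━━━━━┛━━━━━━━━━━━━━━━━━━━━━━━━━━━━━━━━━━━━┛  


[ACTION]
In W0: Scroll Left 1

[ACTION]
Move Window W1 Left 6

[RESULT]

                                                
━━━━━━┓                                         
      ┃                                         
──────┨                                         
      ┃                                         
 B    ┃                                         
------┃┏━━━━━━━━━━━━━━━━━━━━━━━━━━━━━━━━━━━━━┓  
     0┃┃ Spreadsheet                         ┃  
     0┃┠─────────────────────────────────────┨  
     0┃┃A1:                                  ┃  
     0┃┃       A       B       C       D     ┃  
     0┃┃-------------------------------------┃  
     0┃┃  1      [0]       0       0     763 ┃  
     0┃┃  2        0       0       0       0 ┃  
     0┃┃  3 OK             0       0     796 ┃  
   945┃┃  4        0       0       0       0 ┃  
     0┃┃  5        0       0       0       0 ┃  
     0┃┃  6        0       0       0       0 ┃  
━━━━━━┛┗━━━━━━━━━━━━━━━━━━━━━━━━━━━━━━━━━━━━━┛  


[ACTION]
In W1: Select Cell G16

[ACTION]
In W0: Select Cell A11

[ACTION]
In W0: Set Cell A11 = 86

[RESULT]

                                                
━━━━━━┓                                         
      ┃                                         
──────┨                                         
      ┃                                         
 B    ┃                                         
------┃┏━━━━━━━━━━━━━━━━━━━━━━━━━━━━━━━━━━━━━┓  
     0┃┃ Spreadsheet                         ┃  
     0┃┠─────────────────────────────────────┨  
     0┃┃A11: 86                              ┃  
     0┃┃       A       B       C       D     ┃  
     0┃┃-------------------------------------┃  
     0┃┃  1        0       0       0     763 ┃  
     0┃┃  2        0       0       0       0 ┃  
     0┃┃  3 OK             0       0     796 ┃  
   945┃┃  4        0       0       0       0 ┃  
     0┃┃  5        0       0       0       0 ┃  
     0┃┃  6        0       0       0       0 ┃  
━━━━━━┛┗━━━━━━━━━━━━━━━━━━━━━━━━━━━━━━━━━━━━━┛  


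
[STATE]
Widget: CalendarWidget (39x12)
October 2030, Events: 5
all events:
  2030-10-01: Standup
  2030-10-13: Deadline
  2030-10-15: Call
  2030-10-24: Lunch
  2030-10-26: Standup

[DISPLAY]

              October 2030             
Mo Tu We Th Fr Sa Su                   
    1*  2  3  4  5  6                  
 7  8  9 10 11 12 13*                  
14 15* 16 17 18 19 20                  
21 22 23 24* 25 26* 27                 
28 29 30 31                            
                                       
                                       
                                       
                                       
                                       


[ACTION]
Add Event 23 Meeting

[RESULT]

              October 2030             
Mo Tu We Th Fr Sa Su                   
    1*  2  3  4  5  6                  
 7  8  9 10 11 12 13*                  
14 15* 16 17 18 19 20                  
21 22 23* 24* 25 26* 27                
28 29 30 31                            
                                       
                                       
                                       
                                       
                                       


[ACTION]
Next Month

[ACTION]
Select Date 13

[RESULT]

             November 2030             
Mo Tu We Th Fr Sa Su                   
             1  2  3                   
 4  5  6  7  8  9 10                   
11 12 [13] 14 15 16 17                 
18 19 20 21 22 23 24                   
25 26 27 28 29 30                      
                                       
                                       
                                       
                                       
                                       


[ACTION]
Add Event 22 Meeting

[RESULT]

             November 2030             
Mo Tu We Th Fr Sa Su                   
             1  2  3                   
 4  5  6  7  8  9 10                   
11 12 [13] 14 15 16 17                 
18 19 20 21 22* 23 24                  
25 26 27 28 29 30                      
                                       
                                       
                                       
                                       
                                       


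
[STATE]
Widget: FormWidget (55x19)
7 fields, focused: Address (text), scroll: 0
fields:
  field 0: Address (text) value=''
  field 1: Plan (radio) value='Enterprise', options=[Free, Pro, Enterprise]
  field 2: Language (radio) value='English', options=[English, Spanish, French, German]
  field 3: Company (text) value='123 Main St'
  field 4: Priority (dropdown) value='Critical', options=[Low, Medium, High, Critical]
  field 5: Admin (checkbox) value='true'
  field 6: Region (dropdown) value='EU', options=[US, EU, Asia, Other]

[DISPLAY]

> Address:    [                                       ]
  Plan:       ( ) Free  ( ) Pro  (●) Enterprise        
  Language:   (●) English  ( ) Spanish  ( ) French  ( )
  Company:    [123 Main St                            ]
  Priority:   [Critical                              ▼]
  Admin:      [x]                                      
  Region:     [EU                                    ▼]
                                                       
                                                       
                                                       
                                                       
                                                       
                                                       
                                                       
                                                       
                                                       
                                                       
                                                       
                                                       


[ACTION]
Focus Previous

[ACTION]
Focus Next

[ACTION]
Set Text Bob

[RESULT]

> Address:    [Bob                                    ]
  Plan:       ( ) Free  ( ) Pro  (●) Enterprise        
  Language:   (●) English  ( ) Spanish  ( ) French  ( )
  Company:    [123 Main St                            ]
  Priority:   [Critical                              ▼]
  Admin:      [x]                                      
  Region:     [EU                                    ▼]
                                                       
                                                       
                                                       
                                                       
                                                       
                                                       
                                                       
                                                       
                                                       
                                                       
                                                       
                                                       


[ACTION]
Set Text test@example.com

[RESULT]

> Address:    [test@example.com                       ]
  Plan:       ( ) Free  ( ) Pro  (●) Enterprise        
  Language:   (●) English  ( ) Spanish  ( ) French  ( )
  Company:    [123 Main St                            ]
  Priority:   [Critical                              ▼]
  Admin:      [x]                                      
  Region:     [EU                                    ▼]
                                                       
                                                       
                                                       
                                                       
                                                       
                                                       
                                                       
                                                       
                                                       
                                                       
                                                       
                                                       
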